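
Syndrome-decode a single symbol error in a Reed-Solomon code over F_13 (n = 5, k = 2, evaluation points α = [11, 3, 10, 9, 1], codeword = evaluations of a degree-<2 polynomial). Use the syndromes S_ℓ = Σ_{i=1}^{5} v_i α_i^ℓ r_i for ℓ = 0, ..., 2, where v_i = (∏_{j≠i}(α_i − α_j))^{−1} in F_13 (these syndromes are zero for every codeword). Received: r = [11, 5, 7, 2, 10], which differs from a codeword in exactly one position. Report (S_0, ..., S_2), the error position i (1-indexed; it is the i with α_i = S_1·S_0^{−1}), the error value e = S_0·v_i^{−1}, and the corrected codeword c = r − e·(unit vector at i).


S = (5, 6, 2), error at position 4, error magnitude e = 12, c = [11, 5, 7, 3, 10].

Step 1: column multipliers v_i = (∏_{j≠i}(α_i − α_j))^{−1} mod 13.
  i = 1 (α = 11): (11−3)(11−10)(11−9)(11−1) = 8·1·2·10 = 160 ≡ 4, so v_1 = 4^{−1} = 10 (mod 13).
  i = 2 (α = 3): (3−11)(3−10)(3−9)(3−1) = (−8)·(−7)·(−6)·2 = −672 ≡ 4, so v_2 = 4^{−1} = 10 (mod 13).
  i = 3 (α = 10): (10−11)(10−3)(10−9)(10−1) = (−1)·7·1·9 = −63 ≡ 2, so v_3 = 2^{−1} = 7 (mod 13).
  i = 4 (α = 9): (9−11)(9−3)(9−10)(9−1) = (−2)·6·(−1)·8 = 96 ≡ 5, so v_4 = 5^{−1} = 8 (mod 13).
  i = 5 (α = 1): (1−11)(1−3)(1−10)(1−9) = (−10)·(−2)·(−9)·(−8) = 1440 ≡ 10, so v_5 = 10^{−1} = 4 (mod 13).
  v = [10, 10, 7, 8, 4].
Step 2: syndromes of r = [11, 5, 7, 2, 10] (all sums mod 13).
  S_0 = Σ v_i r_i = 10·11 + 10·5 + 7·7 + 8·2 + 4·10 = 265 ≡ 5.
  S_1 = Σ v_i α_i r_i = 10·11·11 + 10·3·5 + 7·10·7 + 8·9·2 + 4·1·10 = 2034 ≡ 6.
  α_i^2 mod 13 = [4, 9, 9, 3, 1].
  S_2 = Σ v_i α_i^2 r_i = 10·4·11 + 10·9·5 + 7·9·7 + 8·3·2 + 4·1·10 = 1419 ≡ 2.
  S = (5, 6, 2) ≠ 0, so r is not a codeword (an error is present).
Step 3: locate the error. For a single error e at position i, S_ℓ = v_i·e·α_i^ℓ, so α_err = S_1/S_0.
  S_0^{−1} = 5^{−1} = 8 (mod 13), so α_err = 6·8 = 48 ≡ 9 = α_4. Error position i = 4.
  Consistency check: S_2/S_1 = 2·11 = 22 ≡ 9 = α_err ✓ (single-error assumption holds).
Step 4: error magnitude e = S_0/v_4 = S_0·∏_{j≠4}(α_4 − α_j) = 5·5 = 25 ≡ 12 (mod 13).
Step 5: correct position 4: c_4 = r_4 − e = 2 − 12 ≡ 3 (mod 13). Hence c = [11, 5, 7, 3, 10].
  Check: interpolating c through the α_i gives m(x) = 6 + 4·x (degree < 2) with m(α_i) = c_i for every i, so c is indeed a codeword.


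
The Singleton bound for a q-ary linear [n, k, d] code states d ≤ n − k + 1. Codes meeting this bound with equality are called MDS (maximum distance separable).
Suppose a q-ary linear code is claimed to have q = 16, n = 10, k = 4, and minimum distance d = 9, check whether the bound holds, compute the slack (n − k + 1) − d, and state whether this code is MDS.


Singleton RHS = n − k + 1 = 7, slack = -2, bound violated (no such code; not MDS).

Singleton bound: d ≤ n − k + 1.
Here n = 10, k = 4, so n − k + 1 = 7.
Given d = 9, check d ≤ 7: NO.
Slack = (n − k + 1) − d = -2.
The slack is negative: d = 9 exceeds n − k + 1 = 7 by 2, so the Singleton bound is violated and no linear [10, 4, 9]_16 code can exist. In particular it is not MDS (MDS requires d = n − k + 1 exactly).
Description: the claimed parameters are [10, 4, 9]_16; such a code would be impossible (violates the Singleton bound).


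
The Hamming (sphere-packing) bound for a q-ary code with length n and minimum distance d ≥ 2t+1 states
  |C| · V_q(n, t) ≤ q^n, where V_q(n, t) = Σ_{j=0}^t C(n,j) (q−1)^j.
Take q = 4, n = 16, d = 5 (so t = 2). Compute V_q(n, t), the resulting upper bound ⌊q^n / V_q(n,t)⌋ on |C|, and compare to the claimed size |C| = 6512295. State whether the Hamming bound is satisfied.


V_q(n, t) = 1129, q^n = 4294967296, Hamming bound = 3804222, |C| = 6512295 > bound (violated).

Step 1: Compute V_q(n, t) = Σ_{j=0}^2 C(n, j) (q−1)^j.
  j = 0: C(16,0)·(3)^0 = 1·1 = 1.
  j = 1: C(16,1)·(3)^1 = 16·3 = 48.
  j = 2: C(16,2)·(3)^2 = 120·9 = 1080.
  V_q(n, t) = 1 + 48 + 1080 = 1129.
Step 2: q^n = 4^16 = 4294967296.
Step 3: Hamming bound ⌊q^n / V_q(n,t)⌋ = ⌊4294967296/1129⌋ = 3804222.
Step 4: Compare |C| = 6512295 to 3804222: violated.
The claimed |C| lies above the Hamming bound, so no 4-ary code of length 16 with d ≥ 5 can have 6512295 codewords.


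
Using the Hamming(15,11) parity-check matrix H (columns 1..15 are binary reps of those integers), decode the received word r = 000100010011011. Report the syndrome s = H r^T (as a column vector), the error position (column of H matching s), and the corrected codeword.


s = (1, 0, 1, 0)^T, error position = 10, corrected codeword c = 000100010111011

Compute s = H r^T mod 2 one row at a time:
  s_1 = 1 + 0 + 0 + 1 + 1 + 0 + 1 + 1 = 5 ≡ 1 (mod 2).
  s_2 = 1 + 0 + 0 + 0 + 1 + 0 + 1 + 1 = 4 ≡ 0 (mod 2).
  s_3 = 0 + 0 + 0 + 0 + 0 + 1 + 1 + 1 = 3 ≡ 1 (mod 2).
  s_4 = 0 + 0 + 0 + 0 + 0 + 1 + 0 + 1 = 2 ≡ 0 (mod 2).
s = (1, 0, 1, 0)^T — this equals column 10 of H (binary 1010), so error is at position 10.
Correct: flip bit 10 of r = 000100010011011 to get c = 000100010111011.


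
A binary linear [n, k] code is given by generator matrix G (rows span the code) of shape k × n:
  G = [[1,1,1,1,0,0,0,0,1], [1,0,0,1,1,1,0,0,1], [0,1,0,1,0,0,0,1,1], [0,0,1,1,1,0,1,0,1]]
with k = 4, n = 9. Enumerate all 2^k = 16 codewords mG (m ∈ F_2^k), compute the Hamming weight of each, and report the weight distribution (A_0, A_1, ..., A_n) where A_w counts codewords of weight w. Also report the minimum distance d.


Weight distribution: A_0 = 1, A_3 = 2, A_4 = 4, A_5 = 6, A_6 = 2, A_8 = 1. Minimum distance d = 3.

Enumerate all 2^4 = 16 messages m ∈ F_2^4.
For each, compute codeword c = mG in F_2^9, then tally its weight.
  m = 0000 → c = 000000000, weight = 0.
  m = 1000 → c = 111100001, weight = 5.
  m = 0100 → c = 100111001, weight = 5.
  m = 1100 → c = 011011000, weight = 4.
  m = 0010 → c = 010100011, weight = 4.
  m = 1010 → c = 101000010, weight = 3.
  m = 0110 → c = 110011010, weight = 5.
  m = 1110 → c = 001111011, weight = 6.
  m = 0001 → c = 001110101, weight = 5.
  m = 1001 → c = 110010100, weight = 4.
  m = 0101 → c = 101001100, weight = 4.
  m = 1101 → c = 010101101, weight = 5.
  m = 0011 → c = 011010110, weight = 5.
  m = 1011 → c = 100110111, weight = 6.
  m = 0111 → c = 111101111, weight = 8.
  m = 1111 → c = 000001110, weight = 3.
Tally weights:
  weight 0: 1 codewords.
  weight 3: 2 codewords.
  weight 4: 4 codewords.
  weight 5: 6 codewords.
  weight 6: 2 codewords.
  weight 8: 1 codewords.
Minimum distance d = smallest w > 0 with A_w > 0 = 3.
Sanity: Σ A_w = 16 = 2^4 = 16 ✓.


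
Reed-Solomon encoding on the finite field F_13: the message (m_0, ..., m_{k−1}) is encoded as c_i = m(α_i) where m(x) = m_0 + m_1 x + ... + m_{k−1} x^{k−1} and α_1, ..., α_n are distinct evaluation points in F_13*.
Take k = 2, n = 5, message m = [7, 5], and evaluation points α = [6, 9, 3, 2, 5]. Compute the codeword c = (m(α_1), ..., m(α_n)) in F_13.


c = [11, 0, 9, 4, 6]

Message polynomial: m(x) = 7 + 5·x (mod 13).
For each evaluation point α_i, compute m(α_i) mod 13:
  α_1 = 6: Horner steps 5 → 11, so m(6) = 11.
  α_2 = 9: Horner steps 5 → 0, so m(9) = 0.
  α_3 = 3: Horner steps 5 → 9, so m(3) = 9.
  α_4 = 2: Horner steps 5 → 4, so m(2) = 4.
  α_5 = 5: Horner steps 5 → 6, so m(5) = 6.
Codeword c = [11, 0, 9, 4, 6] ∈ F_13^5.


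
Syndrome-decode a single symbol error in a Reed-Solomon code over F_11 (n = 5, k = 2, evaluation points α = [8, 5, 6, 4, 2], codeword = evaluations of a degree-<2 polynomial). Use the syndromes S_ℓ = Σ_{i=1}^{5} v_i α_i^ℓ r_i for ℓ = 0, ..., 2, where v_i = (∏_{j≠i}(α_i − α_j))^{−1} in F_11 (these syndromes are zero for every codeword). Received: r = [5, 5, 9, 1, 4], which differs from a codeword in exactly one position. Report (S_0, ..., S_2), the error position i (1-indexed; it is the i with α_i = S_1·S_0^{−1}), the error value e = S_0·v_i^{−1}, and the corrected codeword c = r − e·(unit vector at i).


S = (10, 3, 2), error at position 1, error magnitude e = 10, c = [6, 5, 9, 1, 4].

Step 1: column multipliers v_i = (∏_{j≠i}(α_i − α_j))^{−1} mod 11.
  i = 1 (α = 8): (8−5)(8−6)(8−4)(8−2) = 3·2·4·6 = 144 ≡ 1, so v_1 = 1^{−1} = 1 (mod 11).
  i = 2 (α = 5): (5−8)(5−6)(5−4)(5−2) = (−3)·(−1)·1·3 = 9 ≡ 9, so v_2 = 9^{−1} = 5 (mod 11).
  i = 3 (α = 6): (6−8)(6−5)(6−4)(6−2) = (−2)·1·2·4 = −16 ≡ 6, so v_3 = 6^{−1} = 2 (mod 11).
  i = 4 (α = 4): (4−8)(4−5)(4−6)(4−2) = (−4)·(−1)·(−2)·2 = −16 ≡ 6, so v_4 = 6^{−1} = 2 (mod 11).
  i = 5 (α = 2): (2−8)(2−5)(2−6)(2−4) = (−6)·(−3)·(−4)·(−2) = 144 ≡ 1, so v_5 = 1^{−1} = 1 (mod 11).
  v = [1, 5, 2, 2, 1].
Step 2: syndromes of r = [5, 5, 9, 1, 4] (all sums mod 11).
  S_0 = Σ v_i r_i = 1·5 + 5·5 + 2·9 + 2·1 + 1·4 = 54 ≡ 10.
  S_1 = Σ v_i α_i r_i = 1·8·5 + 5·5·5 + 2·6·9 + 2·4·1 + 1·2·4 = 289 ≡ 3.
  α_i^2 mod 11 = [9, 3, 3, 5, 4].
  S_2 = Σ v_i α_i^2 r_i = 1·9·5 + 5·3·5 + 2·3·9 + 2·5·1 + 1·4·4 = 200 ≡ 2.
  S = (10, 3, 2) ≠ 0, so r is not a codeword (an error is present).
Step 3: locate the error. For a single error e at position i, S_ℓ = v_i·e·α_i^ℓ, so α_err = S_1/S_0.
  S_0^{−1} = 10^{−1} = 10 (mod 11), so α_err = 3·10 = 30 ≡ 8 = α_1. Error position i = 1.
  Consistency check: S_2/S_1 = 2·4 = 8 ≡ 8 = α_err ✓ (single-error assumption holds).
Step 4: error magnitude e = S_0/v_1 = S_0·∏_{j≠1}(α_1 − α_j) = 10·1 = 10 ≡ 10 (mod 11).
Step 5: correct position 1: c_1 = r_1 − e = 5 − 10 ≡ 6 (mod 11). Hence c = [6, 5, 9, 1, 4].
  Check: interpolating c through the α_i gives m(x) = 7 + 4·x (degree < 2) with m(α_i) = c_i for every i, so c is indeed a codeword.


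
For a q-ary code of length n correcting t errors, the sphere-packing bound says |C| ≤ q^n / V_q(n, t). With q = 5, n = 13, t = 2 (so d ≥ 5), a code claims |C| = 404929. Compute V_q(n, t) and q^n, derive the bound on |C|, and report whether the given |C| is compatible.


V_q(n, t) = 1301, q^n = 1220703125, Hamming bound = 938280, |C| = 404929 ≤ bound (satisfied).

Step 1: Compute V_q(n, t) = Σ_{j=0}^2 C(n, j) (q−1)^j.
  j = 0: C(13,0)·(4)^0 = 1·1 = 1.
  j = 1: C(13,1)·(4)^1 = 13·4 = 52.
  j = 2: C(13,2)·(4)^2 = 78·16 = 1248.
  V_q(n, t) = 1 + 52 + 1248 = 1301.
Step 2: q^n = 5^13 = 1220703125.
Step 3: Hamming bound ⌊q^n / V_q(n,t)⌋ = ⌊1220703125/1301⌋ = 938280.
Step 4: Compare |C| = 404929 to 938280: satisfied.
The claimed |C| lies below the Hamming bound.


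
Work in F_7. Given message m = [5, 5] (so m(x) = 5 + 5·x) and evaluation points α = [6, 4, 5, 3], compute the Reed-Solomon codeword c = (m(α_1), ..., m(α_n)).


c = [0, 4, 2, 6]

Message polynomial: m(x) = 5 + 5·x (mod 7).
For each evaluation point α_i, compute m(α_i) mod 7:
  α_1 = 6: Horner steps 5 → 0, so m(6) = 0.
  α_2 = 4: Horner steps 5 → 4, so m(4) = 4.
  α_3 = 5: Horner steps 5 → 2, so m(5) = 2.
  α_4 = 3: Horner steps 5 → 6, so m(3) = 6.
Codeword c = [0, 4, 2, 6] ∈ F_7^4.


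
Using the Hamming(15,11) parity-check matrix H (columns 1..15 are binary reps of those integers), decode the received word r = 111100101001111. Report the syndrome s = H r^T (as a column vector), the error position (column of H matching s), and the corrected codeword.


s = (1, 0, 1, 0)^T, error position = 10, corrected codeword c = 111100101101111

Compute s = H r^T mod 2 one row at a time:
  s_1 = 0 + 1 + 0 + 0 + 1 + 1 + 1 + 1 = 5 ≡ 1 (mod 2).
  s_2 = 1 + 0 + 0 + 1 + 1 + 1 + 1 + 1 = 6 ≡ 0 (mod 2).
  s_3 = 1 + 1 + 0 + 1 + 0 + 0 + 1 + 1 = 5 ≡ 1 (mod 2).
  s_4 = 1 + 1 + 0 + 1 + 1 + 0 + 1 + 1 = 6 ≡ 0 (mod 2).
s = (1, 0, 1, 0)^T — this equals column 10 of H (binary 1010), so error is at position 10.
Correct: flip bit 10 of r = 111100101001111 to get c = 111100101101111.


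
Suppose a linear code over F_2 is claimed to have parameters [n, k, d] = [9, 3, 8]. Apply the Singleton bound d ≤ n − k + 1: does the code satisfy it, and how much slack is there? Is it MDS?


Singleton RHS = n − k + 1 = 7, slack = -1, bound violated (no such code; not MDS).

Singleton bound: d ≤ n − k + 1.
Here n = 9, k = 3, so n − k + 1 = 7.
Given d = 8, check d ≤ 7: NO.
Slack = (n − k + 1) − d = -1.
The slack is negative: d = 8 exceeds n − k + 1 = 7 by 1, so the Singleton bound is violated and no linear [9, 3, 8]_2 code can exist. In particular it is not MDS (MDS requires d = n − k + 1 exactly).
Description: the claimed parameters are [9, 3, 8]_2; such a code would be impossible (violates the Singleton bound).


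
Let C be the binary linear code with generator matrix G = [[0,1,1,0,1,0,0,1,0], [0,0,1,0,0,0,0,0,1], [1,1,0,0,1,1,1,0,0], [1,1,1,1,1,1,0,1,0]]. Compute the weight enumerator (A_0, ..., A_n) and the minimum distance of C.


Weight distribution: A_0 = 1, A_2 = 1, A_3 = 1, A_4 = 5, A_5 = 4, A_6 = 1, A_7 = 3. Minimum distance d = 2.

Enumerate all 2^4 = 16 messages m ∈ F_2^4.
For each, compute codeword c = mG in F_2^9, then tally its weight.
  m = 0000 → c = 000000000, weight = 0.
  m = 1000 → c = 011010010, weight = 4.
  m = 0100 → c = 001000001, weight = 2.
  m = 1100 → c = 010010011, weight = 4.
  m = 0010 → c = 110011100, weight = 5.
  m = 1010 → c = 101001110, weight = 5.
  m = 0110 → c = 111011101, weight = 7.
  m = 1110 → c = 100001111, weight = 5.
  m = 0001 → c = 111111010, weight = 7.
  m = 1001 → c = 100101000, weight = 3.
  m = 0101 → c = 110111011, weight = 7.
  m = 1101 → c = 101101001, weight = 5.
  m = 0011 → c = 001100110, weight = 4.
  m = 1011 → c = 010110100, weight = 4.
  m = 0111 → c = 000100111, weight = 4.
  m = 1111 → c = 011110101, weight = 6.
Tally weights:
  weight 0: 1 codewords.
  weight 2: 1 codewords.
  weight 3: 1 codewords.
  weight 4: 5 codewords.
  weight 5: 4 codewords.
  weight 6: 1 codewords.
  weight 7: 3 codewords.
Minimum distance d = smallest w > 0 with A_w > 0 = 2.
Sanity: Σ A_w = 16 = 2^4 = 16 ✓.


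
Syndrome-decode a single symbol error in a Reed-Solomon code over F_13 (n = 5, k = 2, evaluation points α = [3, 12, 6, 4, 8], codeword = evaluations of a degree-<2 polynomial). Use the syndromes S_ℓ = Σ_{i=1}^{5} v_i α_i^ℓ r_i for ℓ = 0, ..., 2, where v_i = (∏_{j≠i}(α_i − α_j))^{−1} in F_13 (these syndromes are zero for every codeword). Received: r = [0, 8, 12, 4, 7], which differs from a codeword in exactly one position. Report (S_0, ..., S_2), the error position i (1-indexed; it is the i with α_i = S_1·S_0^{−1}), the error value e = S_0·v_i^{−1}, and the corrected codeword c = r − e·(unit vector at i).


S = (2, 11, 2), error at position 2, error magnitude e = 11, c = [0, 10, 12, 4, 7].

Step 1: column multipliers v_i = (∏_{j≠i}(α_i − α_j))^{−1} mod 13.
  i = 1 (α = 3): (3−12)(3−6)(3−4)(3−8) = (−9)·(−3)·(−1)·(−5) = 135 ≡ 5, so v_1 = 5^{−1} = 8 (mod 13).
  i = 2 (α = 12): (12−3)(12−6)(12−4)(12−8) = 9·6·8·4 = 1728 ≡ 12, so v_2 = 12^{−1} = 12 (mod 13).
  i = 3 (α = 6): (6−3)(6−12)(6−4)(6−8) = 3·(−6)·2·(−2) = 72 ≡ 7, so v_3 = 7^{−1} = 2 (mod 13).
  i = 4 (α = 4): (4−3)(4−12)(4−6)(4−8) = 1·(−8)·(−2)·(−4) = −64 ≡ 1, so v_4 = 1^{−1} = 1 (mod 13).
  i = 5 (α = 8): (8−3)(8−12)(8−6)(8−4) = 5·(−4)·2·4 = −160 ≡ 9, so v_5 = 9^{−1} = 3 (mod 13).
  v = [8, 12, 2, 1, 3].
Step 2: syndromes of r = [0, 8, 12, 4, 7] (all sums mod 13).
  S_0 = Σ v_i r_i = 8·0 + 12·8 + 2·12 + 1·4 + 3·7 = 145 ≡ 2.
  S_1 = Σ v_i α_i r_i = 8·3·0 + 12·12·8 + 2·6·12 + 1·4·4 + 3·8·7 = 1480 ≡ 11.
  α_i^2 mod 13 = [9, 1, 10, 3, 12].
  S_2 = Σ v_i α_i^2 r_i = 8·9·0 + 12·1·8 + 2·10·12 + 1·3·4 + 3·12·7 = 600 ≡ 2.
  S = (2, 11, 2) ≠ 0, so r is not a codeword (an error is present).
Step 3: locate the error. For a single error e at position i, S_ℓ = v_i·e·α_i^ℓ, so α_err = S_1/S_0.
  S_0^{−1} = 2^{−1} = 7 (mod 13), so α_err = 11·7 = 77 ≡ 12 = α_2. Error position i = 2.
  Consistency check: S_2/S_1 = 2·6 = 12 ≡ 12 = α_err ✓ (single-error assumption holds).
Step 4: error magnitude e = S_0/v_2 = S_0·∏_{j≠2}(α_2 − α_j) = 2·12 = 24 ≡ 11 (mod 13).
Step 5: correct position 2: c_2 = r_2 − e = 8 − 11 ≡ 10 (mod 13). Hence c = [0, 10, 12, 4, 7].
  Check: interpolating c through the α_i gives m(x) = 1 + 4·x (degree < 2) with m(α_i) = c_i for every i, so c is indeed a codeword.


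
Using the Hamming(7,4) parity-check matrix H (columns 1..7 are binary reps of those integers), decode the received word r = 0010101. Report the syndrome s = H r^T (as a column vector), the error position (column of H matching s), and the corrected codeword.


s = (0, 0, 1)^T, error position = 1, corrected codeword c = 1010101

Compute s = H r^T mod 2 one row at a time:
  s_1 = 0 + 1 + 0 + 1 = 2 ≡ 0 (mod 2).
  s_2 = 0 + 1 + 0 + 1 = 2 ≡ 0 (mod 2).
  s_3 = 0 + 1 + 1 + 1 = 3 ≡ 1 (mod 2).
s = (0, 0, 1)^T — this equals column 1 of H (binary 001), so error is at position 1.
Correct: flip bit 1 of r = 0010101 to get c = 1010101.


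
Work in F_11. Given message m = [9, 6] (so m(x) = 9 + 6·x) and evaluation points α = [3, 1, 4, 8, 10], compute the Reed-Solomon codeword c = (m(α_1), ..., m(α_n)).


c = [5, 4, 0, 2, 3]

Message polynomial: m(x) = 9 + 6·x (mod 11).
For each evaluation point α_i, compute m(α_i) mod 11:
  α_1 = 3: Horner steps 6 → 5, so m(3) = 5.
  α_2 = 1: Horner steps 6 → 4, so m(1) = 4.
  α_3 = 4: Horner steps 6 → 0, so m(4) = 0.
  α_4 = 8: Horner steps 6 → 2, so m(8) = 2.
  α_5 = 10: Horner steps 6 → 3, so m(10) = 3.
Codeword c = [5, 4, 0, 2, 3] ∈ F_11^5.


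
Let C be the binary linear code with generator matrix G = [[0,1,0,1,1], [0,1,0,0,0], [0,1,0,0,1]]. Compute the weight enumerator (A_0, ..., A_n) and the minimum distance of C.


Weight distribution: A_0 = 1, A_1 = 3, A_2 = 3, A_3 = 1. Minimum distance d = 1.

Enumerate all 2^3 = 8 messages m ∈ F_2^3.
For each, compute codeword c = mG in F_2^5, then tally its weight.
  m = 000 → c = 00000, weight = 0.
  m = 100 → c = 01011, weight = 3.
  m = 010 → c = 01000, weight = 1.
  m = 110 → c = 00011, weight = 2.
  m = 001 → c = 01001, weight = 2.
  m = 101 → c = 00010, weight = 1.
  m = 011 → c = 00001, weight = 1.
  m = 111 → c = 01010, weight = 2.
Tally weights:
  weight 0: 1 codewords.
  weight 1: 3 codewords.
  weight 2: 3 codewords.
  weight 3: 1 codewords.
Minimum distance d = smallest w > 0 with A_w > 0 = 1.
Sanity: Σ A_w = 8 = 2^3 = 8 ✓.


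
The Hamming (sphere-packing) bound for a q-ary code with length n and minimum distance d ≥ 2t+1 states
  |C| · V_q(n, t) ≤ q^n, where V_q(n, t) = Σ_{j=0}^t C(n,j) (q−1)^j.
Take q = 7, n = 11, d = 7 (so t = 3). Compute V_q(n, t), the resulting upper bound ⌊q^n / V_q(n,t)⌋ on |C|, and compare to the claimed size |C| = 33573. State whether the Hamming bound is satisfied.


V_q(n, t) = 37687, q^n = 1977326743, Hamming bound = 52467, |C| = 33573 ≤ bound (satisfied).

Step 1: Compute V_q(n, t) = Σ_{j=0}^3 C(n, j) (q−1)^j.
  j = 0: C(11,0)·(6)^0 = 1·1 = 1.
  j = 1: C(11,1)·(6)^1 = 11·6 = 66.
  j = 2: C(11,2)·(6)^2 = 55·36 = 1980.
  j = 3: C(11,3)·(6)^3 = 165·216 = 35640.
  V_q(n, t) = 1 + 66 + 1980 + 35640 = 37687.
Step 2: q^n = 7^11 = 1977326743.
Step 3: Hamming bound ⌊q^n / V_q(n,t)⌋ = ⌊1977326743/37687⌋ = 52467.
Step 4: Compare |C| = 33573 to 52467: satisfied.
The claimed |C| lies below the Hamming bound.


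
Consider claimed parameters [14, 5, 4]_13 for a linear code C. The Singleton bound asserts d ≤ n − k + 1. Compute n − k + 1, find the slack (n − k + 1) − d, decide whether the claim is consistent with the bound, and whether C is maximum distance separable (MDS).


Singleton RHS = n − k + 1 = 10, slack = 6, bound satisfied, not MDS.

Singleton bound: d ≤ n − k + 1.
Here n = 14, k = 5, so n − k + 1 = 10.
Given d = 4, check d ≤ 10: YES.
Slack = (n − k + 1) − d = 6.
The code is NOT MDS (slack = 6 > 0).
Description: the claimed parameters are [14, 5, 4]_13; such a code would be non-MDS.


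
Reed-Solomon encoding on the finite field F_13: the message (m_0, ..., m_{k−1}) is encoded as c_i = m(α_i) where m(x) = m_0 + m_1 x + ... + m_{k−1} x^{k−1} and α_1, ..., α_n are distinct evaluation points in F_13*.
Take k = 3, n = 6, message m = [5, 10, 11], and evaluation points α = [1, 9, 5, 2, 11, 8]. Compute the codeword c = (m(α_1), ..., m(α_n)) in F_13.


c = [0, 11, 5, 4, 3, 9]

Message polynomial: m(x) = 5 + 10·x + 11·x^2 (mod 13).
For each evaluation point α_i, compute m(α_i) mod 13:
  α_1 = 1: Horner steps 11 → 8 → 0, so m(1) = 0.
  α_2 = 9: Horner steps 11 → 5 → 11, so m(9) = 11.
  α_3 = 5: Horner steps 11 → 0 → 5, so m(5) = 5.
  α_4 = 2: Horner steps 11 → 6 → 4, so m(2) = 4.
  α_5 = 11: Horner steps 11 → 1 → 3, so m(11) = 3.
  α_6 = 8: Horner steps 11 → 7 → 9, so m(8) = 9.
Codeword c = [0, 11, 5, 4, 3, 9] ∈ F_13^6.


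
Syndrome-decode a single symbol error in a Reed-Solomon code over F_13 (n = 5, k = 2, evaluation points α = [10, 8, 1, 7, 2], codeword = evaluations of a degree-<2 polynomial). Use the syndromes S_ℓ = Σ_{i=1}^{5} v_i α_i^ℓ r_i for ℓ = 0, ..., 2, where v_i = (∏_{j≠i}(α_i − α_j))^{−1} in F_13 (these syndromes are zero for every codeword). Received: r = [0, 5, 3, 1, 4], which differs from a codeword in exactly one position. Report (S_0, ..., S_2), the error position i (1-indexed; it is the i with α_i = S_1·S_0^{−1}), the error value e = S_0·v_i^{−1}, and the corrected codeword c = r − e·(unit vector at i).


S = (7, 1, 2), error at position 5, error magnitude e = 10, c = [0, 5, 3, 1, 7].

Step 1: column multipliers v_i = (∏_{j≠i}(α_i − α_j))^{−1} mod 13.
  i = 1 (α = 10): (10−8)(10−1)(10−7)(10−2) = 2·9·3·8 = 432 ≡ 3, so v_1 = 3^{−1} = 9 (mod 13).
  i = 2 (α = 8): (8−10)(8−1)(8−7)(8−2) = (−2)·7·1·6 = −84 ≡ 7, so v_2 = 7^{−1} = 2 (mod 13).
  i = 3 (α = 1): (1−10)(1−8)(1−7)(1−2) = (−9)·(−7)·(−6)·(−1) = 378 ≡ 1, so v_3 = 1^{−1} = 1 (mod 13).
  i = 4 (α = 7): (7−10)(7−8)(7−1)(7−2) = (−3)·(−1)·6·5 = 90 ≡ 12, so v_4 = 12^{−1} = 12 (mod 13).
  i = 5 (α = 2): (2−10)(2−8)(2−1)(2−7) = (−8)·(−6)·1·(−5) = −240 ≡ 7, so v_5 = 7^{−1} = 2 (mod 13).
  v = [9, 2, 1, 12, 2].
Step 2: syndromes of r = [0, 5, 3, 1, 4] (all sums mod 13).
  S_0 = Σ v_i r_i = 9·0 + 2·5 + 1·3 + 12·1 + 2·4 = 33 ≡ 7.
  S_1 = Σ v_i α_i r_i = 9·10·0 + 2·8·5 + 1·1·3 + 12·7·1 + 2·2·4 = 183 ≡ 1.
  α_i^2 mod 13 = [9, 12, 1, 10, 4].
  S_2 = Σ v_i α_i^2 r_i = 9·9·0 + 2·12·5 + 1·1·3 + 12·10·1 + 2·4·4 = 275 ≡ 2.
  S = (7, 1, 2) ≠ 0, so r is not a codeword (an error is present).
Step 3: locate the error. For a single error e at position i, S_ℓ = v_i·e·α_i^ℓ, so α_err = S_1/S_0.
  S_0^{−1} = 7^{−1} = 2 (mod 13), so α_err = 1·2 = 2 ≡ 2 = α_5. Error position i = 5.
  Consistency check: S_2/S_1 = 2·1 = 2 ≡ 2 = α_err ✓ (single-error assumption holds).
Step 4: error magnitude e = S_0/v_5 = S_0·∏_{j≠5}(α_5 − α_j) = 7·7 = 49 ≡ 10 (mod 13).
Step 5: correct position 5: c_5 = r_5 − e = 4 − 10 ≡ 7 (mod 13). Hence c = [0, 5, 3, 1, 7].
  Check: interpolating c through the α_i gives m(x) = 12 + 4·x (degree < 2) with m(α_i) = c_i for every i, so c is indeed a codeword.


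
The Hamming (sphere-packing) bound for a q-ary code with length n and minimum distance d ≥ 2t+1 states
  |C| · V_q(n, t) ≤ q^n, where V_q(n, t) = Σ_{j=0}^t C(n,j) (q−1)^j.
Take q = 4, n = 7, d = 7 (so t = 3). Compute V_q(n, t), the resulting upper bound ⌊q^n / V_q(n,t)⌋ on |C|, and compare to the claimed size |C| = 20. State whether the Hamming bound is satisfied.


V_q(n, t) = 1156, q^n = 16384, Hamming bound = 14, |C| = 20 > bound (violated).

Step 1: Compute V_q(n, t) = Σ_{j=0}^3 C(n, j) (q−1)^j.
  j = 0: C(7,0)·(3)^0 = 1·1 = 1.
  j = 1: C(7,1)·(3)^1 = 7·3 = 21.
  j = 2: C(7,2)·(3)^2 = 21·9 = 189.
  j = 3: C(7,3)·(3)^3 = 35·27 = 945.
  V_q(n, t) = 1 + 21 + 189 + 945 = 1156.
Step 2: q^n = 4^7 = 16384.
Step 3: Hamming bound ⌊q^n / V_q(n,t)⌋ = ⌊16384/1156⌋ = 14.
Step 4: Compare |C| = 20 to 14: violated.
The claimed |C| lies above the Hamming bound, so no 4-ary code of length 7 with d ≥ 7 can have 20 codewords.


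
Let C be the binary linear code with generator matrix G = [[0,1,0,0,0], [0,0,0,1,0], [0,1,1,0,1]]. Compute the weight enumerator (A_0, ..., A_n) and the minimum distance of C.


Weight distribution: A_0 = 1, A_1 = 2, A_2 = 2, A_3 = 2, A_4 = 1. Minimum distance d = 1.

Enumerate all 2^3 = 8 messages m ∈ F_2^3.
For each, compute codeword c = mG in F_2^5, then tally its weight.
  m = 000 → c = 00000, weight = 0.
  m = 100 → c = 01000, weight = 1.
  m = 010 → c = 00010, weight = 1.
  m = 110 → c = 01010, weight = 2.
  m = 001 → c = 01101, weight = 3.
  m = 101 → c = 00101, weight = 2.
  m = 011 → c = 01111, weight = 4.
  m = 111 → c = 00111, weight = 3.
Tally weights:
  weight 0: 1 codewords.
  weight 1: 2 codewords.
  weight 2: 2 codewords.
  weight 3: 2 codewords.
  weight 4: 1 codewords.
Minimum distance d = smallest w > 0 with A_w > 0 = 1.
Sanity: Σ A_w = 8 = 2^3 = 8 ✓.


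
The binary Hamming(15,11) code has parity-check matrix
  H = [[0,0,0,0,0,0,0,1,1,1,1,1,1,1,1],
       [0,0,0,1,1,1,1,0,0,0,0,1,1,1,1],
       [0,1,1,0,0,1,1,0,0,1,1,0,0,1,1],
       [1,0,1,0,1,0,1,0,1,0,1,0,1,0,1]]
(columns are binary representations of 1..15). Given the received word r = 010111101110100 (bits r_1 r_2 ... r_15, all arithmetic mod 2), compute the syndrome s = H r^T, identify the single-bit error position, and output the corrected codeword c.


s = (0, 1, 1, 1)^T, error position = 7, corrected codeword c = 010111001110100

Compute s = H r^T mod 2 one row at a time:
  s_1 = 0 + 1 + 1 + 1 + 0 + 1 + 0 + 0 = 4 ≡ 0 (mod 2).
  s_2 = 1 + 1 + 1 + 1 + 0 + 1 + 0 + 0 = 5 ≡ 1 (mod 2).
  s_3 = 1 + 0 + 1 + 1 + 1 + 1 + 0 + 0 = 5 ≡ 1 (mod 2).
  s_4 = 0 + 0 + 1 + 1 + 1 + 1 + 1 + 0 = 5 ≡ 1 (mod 2).
s = (0, 1, 1, 1)^T — this equals column 7 of H (binary 0111), so error is at position 7.
Correct: flip bit 7 of r = 010111101110100 to get c = 010111001110100.


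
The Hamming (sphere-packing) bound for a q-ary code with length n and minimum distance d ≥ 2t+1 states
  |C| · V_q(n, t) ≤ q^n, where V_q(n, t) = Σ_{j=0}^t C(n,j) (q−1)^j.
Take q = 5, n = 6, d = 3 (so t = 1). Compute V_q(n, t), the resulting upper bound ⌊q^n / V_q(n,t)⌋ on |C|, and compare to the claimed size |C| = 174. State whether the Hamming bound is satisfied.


V_q(n, t) = 25, q^n = 15625, Hamming bound = 625, |C| = 174 ≤ bound (satisfied).

Step 1: Compute V_q(n, t) = Σ_{j=0}^1 C(n, j) (q−1)^j.
  j = 0: C(6,0)·(4)^0 = 1·1 = 1.
  j = 1: C(6,1)·(4)^1 = 6·4 = 24.
  V_q(n, t) = 1 + 24 = 25.
Step 2: q^n = 5^6 = 15625.
Step 3: Hamming bound ⌊q^n / V_q(n,t)⌋ = ⌊15625/25⌋ = 625.
Step 4: Compare |C| = 174 to 625: satisfied.
The claimed |C| lies below the Hamming bound.


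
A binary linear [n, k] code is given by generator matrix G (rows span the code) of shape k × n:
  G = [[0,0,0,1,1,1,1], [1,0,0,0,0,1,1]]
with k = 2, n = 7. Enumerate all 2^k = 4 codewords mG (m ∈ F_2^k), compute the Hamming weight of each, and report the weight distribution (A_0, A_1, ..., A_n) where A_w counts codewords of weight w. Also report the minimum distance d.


Weight distribution: A_0 = 1, A_3 = 2, A_4 = 1. Minimum distance d = 3.

Enumerate all 2^2 = 4 messages m ∈ F_2^2.
For each, compute codeword c = mG in F_2^7, then tally its weight.
  m = 00 → c = 0000000, weight = 0.
  m = 10 → c = 0001111, weight = 4.
  m = 01 → c = 1000011, weight = 3.
  m = 11 → c = 1001100, weight = 3.
Tally weights:
  weight 0: 1 codewords.
  weight 3: 2 codewords.
  weight 4: 1 codewords.
Minimum distance d = smallest w > 0 with A_w > 0 = 3.
Sanity: Σ A_w = 4 = 2^2 = 4 ✓.


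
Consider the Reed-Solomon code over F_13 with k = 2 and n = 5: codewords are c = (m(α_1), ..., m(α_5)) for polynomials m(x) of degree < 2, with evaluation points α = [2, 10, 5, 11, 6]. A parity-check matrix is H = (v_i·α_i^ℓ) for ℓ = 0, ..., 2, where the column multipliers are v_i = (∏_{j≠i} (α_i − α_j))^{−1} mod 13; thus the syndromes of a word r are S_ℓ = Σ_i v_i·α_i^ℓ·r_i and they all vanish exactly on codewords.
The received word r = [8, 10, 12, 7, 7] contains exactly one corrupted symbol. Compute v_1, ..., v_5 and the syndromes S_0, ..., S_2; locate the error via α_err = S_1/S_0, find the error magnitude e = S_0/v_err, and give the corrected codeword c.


S = (12, 7, 3), error at position 5, error magnitude e = 11, c = [8, 10, 12, 7, 9].

Step 1: column multipliers v_i = (∏_{j≠i}(α_i − α_j))^{−1} mod 13.
  i = 1 (α = 2): (2−10)(2−5)(2−11)(2−6) = (−8)·(−3)·(−9)·(−4) = 864 ≡ 6, so v_1 = 6^{−1} = 11 (mod 13).
  i = 2 (α = 10): (10−2)(10−5)(10−11)(10−6) = 8·5·(−1)·4 = −160 ≡ 9, so v_2 = 9^{−1} = 3 (mod 13).
  i = 3 (α = 5): (5−2)(5−10)(5−11)(5−6) = 3·(−5)·(−6)·(−1) = −90 ≡ 1, so v_3 = 1^{−1} = 1 (mod 13).
  i = 4 (α = 11): (11−2)(11−10)(11−5)(11−6) = 9·1·6·5 = 270 ≡ 10, so v_4 = 10^{−1} = 4 (mod 13).
  i = 5 (α = 6): (6−2)(6−10)(6−5)(6−11) = 4·(−4)·1·(−5) = 80 ≡ 2, so v_5 = 2^{−1} = 7 (mod 13).
  v = [11, 3, 1, 4, 7].
Step 2: syndromes of r = [8, 10, 12, 7, 7] (all sums mod 13).
  S_0 = Σ v_i r_i = 11·8 + 3·10 + 1·12 + 4·7 + 7·7 = 207 ≡ 12.
  S_1 = Σ v_i α_i r_i = 11·2·8 + 3·10·10 + 1·5·12 + 4·11·7 + 7·6·7 = 1138 ≡ 7.
  α_i^2 mod 13 = [4, 9, 12, 4, 10].
  S_2 = Σ v_i α_i^2 r_i = 11·4·8 + 3·9·10 + 1·12·12 + 4·4·7 + 7·10·7 = 1368 ≡ 3.
  S = (12, 7, 3) ≠ 0, so r is not a codeword (an error is present).
Step 3: locate the error. For a single error e at position i, S_ℓ = v_i·e·α_i^ℓ, so α_err = S_1/S_0.
  S_0^{−1} = 12^{−1} = 12 (mod 13), so α_err = 7·12 = 84 ≡ 6 = α_5. Error position i = 5.
  Consistency check: S_2/S_1 = 3·2 = 6 ≡ 6 = α_err ✓ (single-error assumption holds).
Step 4: error magnitude e = S_0/v_5 = S_0·∏_{j≠5}(α_5 − α_j) = 12·2 = 24 ≡ 11 (mod 13).
Step 5: correct position 5: c_5 = r_5 − e = 7 − 11 ≡ 9 (mod 13). Hence c = [8, 10, 12, 7, 9].
  Check: interpolating c through the α_i gives m(x) = 1 + 10·x (degree < 2) with m(α_i) = c_i for every i, so c is indeed a codeword.


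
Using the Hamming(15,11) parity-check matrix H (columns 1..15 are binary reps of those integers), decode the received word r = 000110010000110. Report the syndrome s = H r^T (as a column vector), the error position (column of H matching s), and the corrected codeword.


s = (1, 0, 1, 0)^T, error position = 10, corrected codeword c = 000110010100110

Compute s = H r^T mod 2 one row at a time:
  s_1 = 1 + 0 + 0 + 0 + 0 + 1 + 1 + 0 = 3 ≡ 1 (mod 2).
  s_2 = 1 + 1 + 0 + 0 + 0 + 1 + 1 + 0 = 4 ≡ 0 (mod 2).
  s_3 = 0 + 0 + 0 + 0 + 0 + 0 + 1 + 0 = 1 ≡ 1 (mod 2).
  s_4 = 0 + 0 + 1 + 0 + 0 + 0 + 1 + 0 = 2 ≡ 0 (mod 2).
s = (1, 0, 1, 0)^T — this equals column 10 of H (binary 1010), so error is at position 10.
Correct: flip bit 10 of r = 000110010000110 to get c = 000110010100110.


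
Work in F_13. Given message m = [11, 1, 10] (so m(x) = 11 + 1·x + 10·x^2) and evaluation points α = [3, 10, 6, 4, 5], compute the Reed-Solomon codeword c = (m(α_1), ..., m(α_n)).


c = [0, 7, 0, 6, 6]

Message polynomial: m(x) = 11 + 1·x + 10·x^2 (mod 13).
For each evaluation point α_i, compute m(α_i) mod 13:
  α_1 = 3: Horner steps 10 → 5 → 0, so m(3) = 0.
  α_2 = 10: Horner steps 10 → 10 → 7, so m(10) = 7.
  α_3 = 6: Horner steps 10 → 9 → 0, so m(6) = 0.
  α_4 = 4: Horner steps 10 → 2 → 6, so m(4) = 6.
  α_5 = 5: Horner steps 10 → 12 → 6, so m(5) = 6.
Codeword c = [0, 7, 0, 6, 6] ∈ F_13^5.


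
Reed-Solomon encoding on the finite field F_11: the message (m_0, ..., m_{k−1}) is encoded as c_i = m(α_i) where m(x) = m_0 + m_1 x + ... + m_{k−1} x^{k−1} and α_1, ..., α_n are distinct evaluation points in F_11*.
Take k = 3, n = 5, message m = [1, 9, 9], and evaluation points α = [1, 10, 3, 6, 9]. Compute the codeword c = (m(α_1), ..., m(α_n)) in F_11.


c = [8, 1, 10, 5, 8]

Message polynomial: m(x) = 1 + 9·x + 9·x^2 (mod 11).
For each evaluation point α_i, compute m(α_i) mod 11:
  α_1 = 1: Horner steps 9 → 7 → 8, so m(1) = 8.
  α_2 = 10: Horner steps 9 → 0 → 1, so m(10) = 1.
  α_3 = 3: Horner steps 9 → 3 → 10, so m(3) = 10.
  α_4 = 6: Horner steps 9 → 8 → 5, so m(6) = 5.
  α_5 = 9: Horner steps 9 → 2 → 8, so m(9) = 8.
Codeword c = [8, 1, 10, 5, 8] ∈ F_11^5.


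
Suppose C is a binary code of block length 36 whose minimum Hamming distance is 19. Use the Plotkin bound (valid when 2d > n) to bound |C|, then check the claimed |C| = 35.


Plotkin bound M ≤ 18; given |C| = 35 > bound (violated).

Check applicability: 2d = 38, n = 36.
2d − n = 2 > 0, so Plotkin applies.
Compute d/(2d−n) = 19/2 ≈ 9.5000.
⌊d/(2d−n)⌋ = 9.
Plotkin bound: M ≤ 2·9 = 18.
Given |C| = 35, check: VIOLATED.
This |C| is above the Plotkin bound, so no binary code with n = 36, d = 19 and 35 codewords exists.


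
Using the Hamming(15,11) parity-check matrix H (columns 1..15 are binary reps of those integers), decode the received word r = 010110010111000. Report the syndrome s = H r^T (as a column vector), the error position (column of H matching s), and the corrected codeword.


s = (0, 1, 1, 0)^T, error position = 6, corrected codeword c = 010111010111000

Compute s = H r^T mod 2 one row at a time:
  s_1 = 1 + 0 + 1 + 1 + 1 + 0 + 0 + 0 = 4 ≡ 0 (mod 2).
  s_2 = 1 + 1 + 0 + 0 + 1 + 0 + 0 + 0 = 3 ≡ 1 (mod 2).
  s_3 = 1 + 0 + 0 + 0 + 1 + 1 + 0 + 0 = 3 ≡ 1 (mod 2).
  s_4 = 0 + 0 + 1 + 0 + 0 + 1 + 0 + 0 = 2 ≡ 0 (mod 2).
s = (0, 1, 1, 0)^T — this equals column 6 of H (binary 0110), so error is at position 6.
Correct: flip bit 6 of r = 010110010111000 to get c = 010111010111000.


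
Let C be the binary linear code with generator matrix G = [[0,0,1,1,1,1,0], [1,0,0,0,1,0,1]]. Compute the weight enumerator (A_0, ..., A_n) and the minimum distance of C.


Weight distribution: A_0 = 1, A_3 = 1, A_4 = 1, A_5 = 1. Minimum distance d = 3.

Enumerate all 2^2 = 4 messages m ∈ F_2^2.
For each, compute codeword c = mG in F_2^7, then tally its weight.
  m = 00 → c = 0000000, weight = 0.
  m = 10 → c = 0011110, weight = 4.
  m = 01 → c = 1000101, weight = 3.
  m = 11 → c = 1011011, weight = 5.
Tally weights:
  weight 0: 1 codewords.
  weight 3: 1 codewords.
  weight 4: 1 codewords.
  weight 5: 1 codewords.
Minimum distance d = smallest w > 0 with A_w > 0 = 3.
Sanity: Σ A_w = 4 = 2^2 = 4 ✓.


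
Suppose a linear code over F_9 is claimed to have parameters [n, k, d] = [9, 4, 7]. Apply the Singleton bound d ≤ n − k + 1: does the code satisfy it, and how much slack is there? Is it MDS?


Singleton RHS = n − k + 1 = 6, slack = -1, bound violated (no such code; not MDS).

Singleton bound: d ≤ n − k + 1.
Here n = 9, k = 4, so n − k + 1 = 6.
Given d = 7, check d ≤ 6: NO.
Slack = (n − k + 1) − d = -1.
The slack is negative: d = 7 exceeds n − k + 1 = 6 by 1, so the Singleton bound is violated and no linear [9, 4, 7]_9 code can exist. In particular it is not MDS (MDS requires d = n − k + 1 exactly).
Description: the claimed parameters are [9, 4, 7]_9; such a code would be impossible (violates the Singleton bound).


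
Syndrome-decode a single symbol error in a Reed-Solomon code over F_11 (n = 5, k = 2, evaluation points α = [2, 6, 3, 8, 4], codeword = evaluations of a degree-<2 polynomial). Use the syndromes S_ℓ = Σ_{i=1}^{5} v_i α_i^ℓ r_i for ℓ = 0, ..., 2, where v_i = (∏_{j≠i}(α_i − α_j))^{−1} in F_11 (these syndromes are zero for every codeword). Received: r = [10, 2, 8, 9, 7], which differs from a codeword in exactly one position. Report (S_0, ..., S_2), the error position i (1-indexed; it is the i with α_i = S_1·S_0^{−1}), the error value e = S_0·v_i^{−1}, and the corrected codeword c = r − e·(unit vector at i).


S = (9, 3, 1), error at position 5, error magnitude e = 1, c = [10, 2, 8, 9, 6].

Step 1: column multipliers v_i = (∏_{j≠i}(α_i − α_j))^{−1} mod 11.
  i = 1 (α = 2): (2−6)(2−3)(2−8)(2−4) = (−4)·(−1)·(−6)·(−2) = 48 ≡ 4, so v_1 = 4^{−1} = 3 (mod 11).
  i = 2 (α = 6): (6−2)(6−3)(6−8)(6−4) = 4·3·(−2)·2 = −48 ≡ 7, so v_2 = 7^{−1} = 8 (mod 11).
  i = 3 (α = 3): (3−2)(3−6)(3−8)(3−4) = 1·(−3)·(−5)·(−1) = −15 ≡ 7, so v_3 = 7^{−1} = 8 (mod 11).
  i = 4 (α = 8): (8−2)(8−6)(8−3)(8−4) = 6·2·5·4 = 240 ≡ 9, so v_4 = 9^{−1} = 5 (mod 11).
  i = 5 (α = 4): (4−2)(4−6)(4−3)(4−8) = 2·(−2)·1·(−4) = 16 ≡ 5, so v_5 = 5^{−1} = 9 (mod 11).
  v = [3, 8, 8, 5, 9].
Step 2: syndromes of r = [10, 2, 8, 9, 7] (all sums mod 11).
  S_0 = Σ v_i r_i = 3·10 + 8·2 + 8·8 + 5·9 + 9·7 = 218 ≡ 9.
  S_1 = Σ v_i α_i r_i = 3·2·10 + 8·6·2 + 8·3·8 + 5·8·9 + 9·4·7 = 960 ≡ 3.
  α_i^2 mod 11 = [4, 3, 9, 9, 5].
  S_2 = Σ v_i α_i^2 r_i = 3·4·10 + 8·3·2 + 8·9·8 + 5·9·9 + 9·5·7 = 1464 ≡ 1.
  S = (9, 3, 1) ≠ 0, so r is not a codeword (an error is present).
Step 3: locate the error. For a single error e at position i, S_ℓ = v_i·e·α_i^ℓ, so α_err = S_1/S_0.
  S_0^{−1} = 9^{−1} = 5 (mod 11), so α_err = 3·5 = 15 ≡ 4 = α_5. Error position i = 5.
  Consistency check: S_2/S_1 = 1·4 = 4 ≡ 4 = α_err ✓ (single-error assumption holds).
Step 4: error magnitude e = S_0/v_5 = S_0·∏_{j≠5}(α_5 − α_j) = 9·5 = 45 ≡ 1 (mod 11).
Step 5: correct position 5: c_5 = r_5 − e = 7 − 1 ≡ 6 (mod 11). Hence c = [10, 2, 8, 9, 6].
  Check: interpolating c through the α_i gives m(x) = 3 + 9·x (degree < 2) with m(α_i) = c_i for every i, so c is indeed a codeword.


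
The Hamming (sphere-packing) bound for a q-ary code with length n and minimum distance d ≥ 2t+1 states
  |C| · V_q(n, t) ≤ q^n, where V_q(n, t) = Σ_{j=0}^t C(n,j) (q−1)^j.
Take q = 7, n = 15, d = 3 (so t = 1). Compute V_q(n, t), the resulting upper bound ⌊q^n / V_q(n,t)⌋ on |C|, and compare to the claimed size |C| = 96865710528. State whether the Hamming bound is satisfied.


V_q(n, t) = 91, q^n = 4747561509943, Hamming bound = 52171005603, |C| = 96865710528 > bound (violated).

Step 1: Compute V_q(n, t) = Σ_{j=0}^1 C(n, j) (q−1)^j.
  j = 0: C(15,0)·(6)^0 = 1·1 = 1.
  j = 1: C(15,1)·(6)^1 = 15·6 = 90.
  V_q(n, t) = 1 + 90 = 91.
Step 2: q^n = 7^15 = 4747561509943.
Step 3: Hamming bound ⌊q^n / V_q(n,t)⌋ = ⌊4747561509943/91⌋ = 52171005603.
Step 4: Compare |C| = 96865710528 to 52171005603: violated.
The claimed |C| lies above the Hamming bound, so no 7-ary code of length 15 with d ≥ 3 can have 96865710528 codewords.


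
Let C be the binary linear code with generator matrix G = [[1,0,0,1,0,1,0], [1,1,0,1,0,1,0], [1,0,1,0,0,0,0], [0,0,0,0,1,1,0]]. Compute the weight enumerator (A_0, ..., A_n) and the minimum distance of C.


Weight distribution: A_0 = 1, A_1 = 1, A_2 = 2, A_3 = 6, A_4 = 5, A_5 = 1. Minimum distance d = 1.

Enumerate all 2^4 = 16 messages m ∈ F_2^4.
For each, compute codeword c = mG in F_2^7, then tally its weight.
  m = 0000 → c = 0000000, weight = 0.
  m = 1000 → c = 1001010, weight = 3.
  m = 0100 → c = 1101010, weight = 4.
  m = 1100 → c = 0100000, weight = 1.
  m = 0010 → c = 1010000, weight = 2.
  m = 1010 → c = 0011010, weight = 3.
  m = 0110 → c = 0111010, weight = 4.
  m = 1110 → c = 1110000, weight = 3.
  m = 0001 → c = 0000110, weight = 2.
  m = 1001 → c = 1001100, weight = 3.
  m = 0101 → c = 1101100, weight = 4.
  m = 1101 → c = 0100110, weight = 3.
  m = 0011 → c = 1010110, weight = 4.
  m = 1011 → c = 0011100, weight = 3.
  m = 0111 → c = 0111100, weight = 4.
  m = 1111 → c = 1110110, weight = 5.
Tally weights:
  weight 0: 1 codewords.
  weight 1: 1 codewords.
  weight 2: 2 codewords.
  weight 3: 6 codewords.
  weight 4: 5 codewords.
  weight 5: 1 codewords.
Minimum distance d = smallest w > 0 with A_w > 0 = 1.
Sanity: Σ A_w = 16 = 2^4 = 16 ✓.
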